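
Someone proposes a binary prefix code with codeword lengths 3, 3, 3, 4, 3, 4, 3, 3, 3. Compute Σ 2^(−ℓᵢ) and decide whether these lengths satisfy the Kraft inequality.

With common denominator 2^4 = 16: Σ 2^(−ℓᵢ) = 2/16 + 2/16 + 2/16 + 1/16 + 2/16 + 1/16 + 2/16 + 2/16 + 2/16 = 16/16 = 1.
Kraft's inequality requires Σ ≤ 1; here Σ = 1 ≤ 1, so such a prefix code exists.

1; yes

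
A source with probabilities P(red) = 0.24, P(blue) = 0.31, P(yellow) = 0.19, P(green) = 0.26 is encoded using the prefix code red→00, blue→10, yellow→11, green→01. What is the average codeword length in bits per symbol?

L̄ = Σ pᵢ·ℓᵢ = 0.24·2 + 0.31·2 + 0.19·2 + 0.26·2 = 2 bits/symbol.

2 bits/symbol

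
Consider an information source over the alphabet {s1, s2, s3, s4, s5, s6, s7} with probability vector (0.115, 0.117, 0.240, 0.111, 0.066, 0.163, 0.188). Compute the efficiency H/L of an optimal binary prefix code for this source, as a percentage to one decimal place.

98.4%

Entropy H = −Σ p log₂ p ≈ 2.7059 bits.
Huffman merges: 33/500+111/1000→177/1000; 23/200+117/1000→29/125; 163/1000+177/1000→17/50; 47/250+29/125→21/50; 6/25+17/50→29/50; 21/50+29/50→1. L = 2749/1000 ≈ 2.7490.
Efficiency = H/L = 2.7059/2.7490 = 98.4%.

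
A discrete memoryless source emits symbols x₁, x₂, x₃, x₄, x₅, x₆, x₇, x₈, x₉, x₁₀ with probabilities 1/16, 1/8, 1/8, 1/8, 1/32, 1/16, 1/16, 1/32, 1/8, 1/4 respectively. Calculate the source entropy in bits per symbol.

3.0625 bits

Each probability is a power of 1/2, so log₂(1/p) is an integer.
H = Σ p·log₂(1/p) = 1/16·4 + 1/8·3 + 1/8·3 + 1/8·3 + 1/32·5 + 1/16·4 + 1/16·4 + 1/32·5 + 1/8·3 + 1/4·2 = 3.0625 bits.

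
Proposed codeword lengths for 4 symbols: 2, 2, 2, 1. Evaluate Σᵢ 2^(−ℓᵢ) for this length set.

With common denominator 2^2 = 4: Σ 2^(−ℓᵢ) = 1/4 + 1/4 + 1/4 + 2/4 = 5/4 = 1.25.

1.25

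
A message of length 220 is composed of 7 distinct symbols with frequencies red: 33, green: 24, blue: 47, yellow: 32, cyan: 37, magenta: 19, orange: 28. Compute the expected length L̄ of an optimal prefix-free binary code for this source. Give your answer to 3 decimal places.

2.786 bits/symbol

Probabilities are the counts divided by 220.
Repeatedly combine the two least-probable nodes; the expected code length is the sum of the merged weights.
merge 19/220 + 6/55 → 43/220
merge 7/55 + 8/55 → 3/11
merge 3/20 + 37/220 → 7/22
merge 43/220 + 47/220 → 9/22
merge 3/11 + 7/22 → 13/22
merge 9/22 + 13/22 → 1
L = 43/220 + 3/11 + 7/22 + 9/22 + 13/22 + 1 = 613/220 ≈ 2.786 bits/symbol.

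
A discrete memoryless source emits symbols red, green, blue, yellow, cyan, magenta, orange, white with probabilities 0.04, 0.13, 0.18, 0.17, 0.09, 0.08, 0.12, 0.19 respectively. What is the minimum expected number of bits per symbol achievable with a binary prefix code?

2.93 bits/symbol

Repeatedly combine the two least-probable nodes; the expected code length is the sum of the merged weights.
merge 1/25 + 2/25 → 3/25
merge 9/100 + 3/25 → 21/100
merge 3/25 + 13/100 → 1/4
merge 17/100 + 9/50 → 7/20
merge 19/100 + 21/100 → 2/5
merge 1/4 + 7/20 → 3/5
merge 2/5 + 3/5 → 1
L = 3/25 + 21/100 + 1/4 + 7/20 + 2/5 + 3/5 + 1 = 293/100 = 2.93 bits/symbol.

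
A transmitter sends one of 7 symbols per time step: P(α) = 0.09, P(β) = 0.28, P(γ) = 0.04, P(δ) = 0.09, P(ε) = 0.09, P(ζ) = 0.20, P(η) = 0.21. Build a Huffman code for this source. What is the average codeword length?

Repeatedly combine the two least-probable nodes; the expected code length is the sum of the merged weights.
merge 1/25 + 9/100 → 13/100
merge 9/100 + 9/100 → 9/50
merge 13/100 + 9/50 → 31/100
merge 1/5 + 21/100 → 41/100
merge 7/25 + 31/100 → 59/100
merge 41/100 + 59/100 → 1
L = 13/100 + 9/50 + 31/100 + 41/100 + 59/100 + 1 = 131/50 = 2.62 bits/symbol.

2.62 bits/symbol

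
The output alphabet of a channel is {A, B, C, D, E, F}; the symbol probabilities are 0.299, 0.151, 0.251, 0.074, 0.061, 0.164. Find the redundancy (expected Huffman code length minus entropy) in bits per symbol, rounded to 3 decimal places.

Entropy H = −Σ p log₂ p ≈ 2.3850 bits.
Huffman merges: 61/1000+37/500→27/200; 27/200+151/1000→143/500; 41/250+251/1000→83/200; 143/500+299/1000→117/200; 83/200+117/200→1. L = 2421/1000 ≈ 2.4210.
L − H = 2.4210 − 2.3850 = 0.036 bits.

0.036 bits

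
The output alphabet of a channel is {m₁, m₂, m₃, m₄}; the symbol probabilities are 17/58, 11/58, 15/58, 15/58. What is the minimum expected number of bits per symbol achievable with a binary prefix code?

Repeatedly combine the two least-probable nodes; the expected code length is the sum of the merged weights.
merge 11/58 + 15/58 → 13/29
merge 15/58 + 17/58 → 16/29
merge 13/29 + 16/29 → 1
L = 13/29 + 16/29 + 1 = 2 bits/symbol.

2 bits/symbol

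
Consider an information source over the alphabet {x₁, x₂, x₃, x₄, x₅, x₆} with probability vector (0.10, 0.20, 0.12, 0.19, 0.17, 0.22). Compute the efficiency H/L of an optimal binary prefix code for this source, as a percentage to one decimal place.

98.2%

Entropy H = −Σ p log₂ p ≈ 2.5340 bits.
Huffman merges: 1/10+3/25→11/50; 17/100+19/100→9/25; 1/5+11/50→21/50; 11/50+9/25→29/50; 21/50+29/50→1. L = 129/50 ≈ 2.5800.
Efficiency = H/L = 2.5340/2.5800 = 98.2%.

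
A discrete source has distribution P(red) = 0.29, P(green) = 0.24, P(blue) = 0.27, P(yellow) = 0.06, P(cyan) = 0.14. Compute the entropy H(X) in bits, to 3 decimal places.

H = −Σ pᵢ log₂ pᵢ.
−0.29·log₂(0.29) = 0.5179
−0.24·log₂(0.24) = 0.4941
−0.27·log₂(0.27) = 0.5100
−0.06·log₂(0.06) = 0.2435
−0.14·log₂(0.14) = 0.3971
Sum ≈ 2.1627 → 2.163 bits.

2.163 bits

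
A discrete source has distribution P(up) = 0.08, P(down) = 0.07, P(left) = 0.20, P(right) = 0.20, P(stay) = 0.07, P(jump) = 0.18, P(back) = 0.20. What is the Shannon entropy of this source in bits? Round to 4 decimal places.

2.6671 bits

H = −Σ pᵢ log₂ pᵢ.
−0.08·log₂(0.08) = 0.2915
−0.07·log₂(0.07) = 0.2686
−0.20·log₂(0.20) = 0.4644
−0.20·log₂(0.20) = 0.4644
−0.07·log₂(0.07) = 0.2686
−0.18·log₂(0.18) = 0.4453
−0.20·log₂(0.20) = 0.4644
Sum ≈ 2.6671 → 2.6671 bits.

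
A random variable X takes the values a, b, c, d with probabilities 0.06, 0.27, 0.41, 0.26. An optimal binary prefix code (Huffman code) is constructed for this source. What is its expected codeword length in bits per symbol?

Repeatedly combine the two least-probable nodes; the expected code length is the sum of the merged weights.
merge 3/50 + 13/50 → 8/25
merge 27/100 + 8/25 → 59/100
merge 41/100 + 59/100 → 1
L = 8/25 + 59/100 + 1 = 191/100 = 1.91 bits/symbol.

1.91 bits/symbol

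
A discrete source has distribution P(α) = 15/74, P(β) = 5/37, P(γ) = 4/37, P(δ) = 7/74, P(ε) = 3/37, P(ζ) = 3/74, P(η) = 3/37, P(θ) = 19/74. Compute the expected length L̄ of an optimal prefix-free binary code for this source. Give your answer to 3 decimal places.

Repeatedly combine the two least-probable nodes; the expected code length is the sum of the merged weights.
merge 3/74 + 3/37 → 9/74
merge 3/37 + 7/74 → 13/74
merge 4/37 + 9/74 → 17/74
merge 5/37 + 13/74 → 23/74
merge 15/74 + 17/74 → 16/37
merge 19/74 + 23/74 → 21/37
merge 16/37 + 21/37 → 1
L = 9/74 + 13/74 + 17/74 + 23/74 + 16/37 + 21/37 + 1 = 105/37 ≈ 2.838 bits/symbol.

2.838 bits/symbol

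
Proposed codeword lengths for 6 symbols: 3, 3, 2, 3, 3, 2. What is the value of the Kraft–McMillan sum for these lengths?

With common denominator 2^3 = 8: Σ 2^(−ℓᵢ) = 1/8 + 1/8 + 2/8 + 1/8 + 1/8 + 2/8 = 8/8 = 1.

1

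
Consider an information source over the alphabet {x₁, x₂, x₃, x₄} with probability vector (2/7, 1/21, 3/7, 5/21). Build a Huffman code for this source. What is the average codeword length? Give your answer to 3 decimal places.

Repeatedly combine the two least-probable nodes; the expected code length is the sum of the merged weights.
merge 1/21 + 5/21 → 2/7
merge 2/7 + 2/7 → 4/7
merge 3/7 + 4/7 → 1
L = 2/7 + 4/7 + 1 = 13/7 ≈ 1.857 bits/symbol.

1.857 bits/symbol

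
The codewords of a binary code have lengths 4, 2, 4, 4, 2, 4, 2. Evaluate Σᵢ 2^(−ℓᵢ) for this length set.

1

With common denominator 2^4 = 16: Σ 2^(−ℓᵢ) = 1/16 + 4/16 + 1/16 + 1/16 + 4/16 + 1/16 + 4/16 = 16/16 = 1.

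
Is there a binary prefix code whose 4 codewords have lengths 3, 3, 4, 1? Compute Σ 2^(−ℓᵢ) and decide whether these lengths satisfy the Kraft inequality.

0.8125; yes

With common denominator 2^4 = 16: Σ 2^(−ℓᵢ) = 2/16 + 2/16 + 1/16 + 8/16 = 13/16 = 0.8125.
Kraft's inequality requires Σ ≤ 1; here Σ = 0.8125 ≤ 1, so such a prefix code exists.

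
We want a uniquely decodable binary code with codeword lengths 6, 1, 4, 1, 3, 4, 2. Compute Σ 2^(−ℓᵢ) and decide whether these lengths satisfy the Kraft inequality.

With common denominator 2^6 = 64: Σ 2^(−ℓᵢ) = 1/64 + 32/64 + 4/64 + 32/64 + 8/64 + 4/64 + 16/64 = 97/64 = 1.515625.
Kraft's inequality requires Σ ≤ 1; here Σ = 1.515625 > 1, so no such prefix code exists.

1.515625; no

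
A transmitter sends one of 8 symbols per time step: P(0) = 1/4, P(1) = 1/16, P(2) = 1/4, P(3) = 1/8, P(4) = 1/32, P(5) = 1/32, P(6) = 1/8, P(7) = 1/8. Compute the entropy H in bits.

Each probability is a power of 1/2, so log₂(1/p) is an integer.
H = Σ p·log₂(1/p) = 1/4·2 + 1/16·4 + 1/4·2 + 1/8·3 + 1/32·5 + 1/32·5 + 1/8·3 + 1/8·3 = 2.6875 bits.

2.6875 bits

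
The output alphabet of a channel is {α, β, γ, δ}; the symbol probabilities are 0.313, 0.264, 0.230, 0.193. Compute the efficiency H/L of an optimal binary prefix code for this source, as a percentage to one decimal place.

Entropy H = −Σ p log₂ p ≈ 1.9775 bits.
Huffman merges: 193/1000+23/100→423/1000; 33/125+313/1000→577/1000; 423/1000+577/1000→1. L = 2 ≈ 2.0000.
Efficiency = H/L = 1.9775/2.0000 = 98.9%.

98.9%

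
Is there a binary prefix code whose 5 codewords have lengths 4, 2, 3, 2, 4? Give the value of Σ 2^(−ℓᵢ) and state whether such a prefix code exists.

0.75; yes

With common denominator 2^4 = 16: Σ 2^(−ℓᵢ) = 1/16 + 4/16 + 2/16 + 4/16 + 1/16 = 12/16 = 0.75.
Kraft's inequality requires Σ ≤ 1; here Σ = 0.75 ≤ 1, so such a prefix code exists.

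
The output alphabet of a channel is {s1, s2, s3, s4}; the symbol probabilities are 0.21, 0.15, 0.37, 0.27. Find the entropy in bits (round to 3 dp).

1.924 bits

H = −Σ pᵢ log₂ pᵢ.
−0.21·log₂(0.21) = 0.4728
−0.15·log₂(0.15) = 0.4105
−0.37·log₂(0.37) = 0.5307
−0.27·log₂(0.27) = 0.5100
Sum ≈ 1.9241 → 1.924 bits.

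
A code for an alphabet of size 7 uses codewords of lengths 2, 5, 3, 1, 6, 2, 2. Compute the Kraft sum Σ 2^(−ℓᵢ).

1.421875

With common denominator 2^6 = 64: Σ 2^(−ℓᵢ) = 16/64 + 2/64 + 8/64 + 32/64 + 1/64 + 16/64 + 16/64 = 91/64 = 1.421875.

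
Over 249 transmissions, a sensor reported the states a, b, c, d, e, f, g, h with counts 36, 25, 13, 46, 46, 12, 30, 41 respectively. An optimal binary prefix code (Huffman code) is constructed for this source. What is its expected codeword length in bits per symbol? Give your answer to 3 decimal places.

Probabilities are the counts divided by 249.
Repeatedly combine the two least-probable nodes; the expected code length is the sum of the merged weights.
merge 4/83 + 13/249 → 25/249
merge 25/249 + 25/249 → 50/249
merge 10/83 + 12/83 → 22/83
merge 41/249 + 46/249 → 29/83
merge 46/249 + 50/249 → 32/83
merge 22/83 + 29/83 → 51/83
merge 32/83 + 51/83 → 1
L = 25/249 + 50/249 + 22/83 + 29/83 + 32/83 + 51/83 + 1 = 242/83 ≈ 2.916 bits/symbol.

2.916 bits/symbol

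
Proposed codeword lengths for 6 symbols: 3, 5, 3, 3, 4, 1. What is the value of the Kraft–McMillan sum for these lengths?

With common denominator 2^5 = 32: Σ 2^(−ℓᵢ) = 4/32 + 1/32 + 4/32 + 4/32 + 2/32 + 16/32 = 31/32 = 0.96875.

0.96875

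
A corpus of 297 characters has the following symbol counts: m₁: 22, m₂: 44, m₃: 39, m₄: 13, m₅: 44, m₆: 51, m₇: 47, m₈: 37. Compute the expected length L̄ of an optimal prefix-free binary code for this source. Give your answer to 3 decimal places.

Probabilities are the counts divided by 297.
Repeatedly combine the two least-probable nodes; the expected code length is the sum of the merged weights.
merge 13/297 + 2/27 → 35/297
merge 35/297 + 37/297 → 8/33
merge 13/99 + 4/27 → 83/297
merge 4/27 + 47/297 → 91/297
merge 17/99 + 8/33 → 41/99
merge 83/297 + 91/297 → 58/99
merge 41/99 + 58/99 → 1
L = 35/297 + 8/33 + 83/297 + 91/297 + 41/99 + 58/99 + 1 = 875/297 ≈ 2.946 bits/symbol.

2.946 bits/symbol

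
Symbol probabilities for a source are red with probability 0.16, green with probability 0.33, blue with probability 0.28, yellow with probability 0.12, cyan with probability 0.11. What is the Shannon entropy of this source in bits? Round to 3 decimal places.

H = −Σ pᵢ log₂ pᵢ.
−0.16·log₂(0.16) = 0.4230
−0.33·log₂(0.33) = 0.5278
−0.28·log₂(0.28) = 0.5142
−0.12·log₂(0.12) = 0.3671
−0.11·log₂(0.11) = 0.3503
Sum ≈ 2.1824 → 2.182 bits.

2.182 bits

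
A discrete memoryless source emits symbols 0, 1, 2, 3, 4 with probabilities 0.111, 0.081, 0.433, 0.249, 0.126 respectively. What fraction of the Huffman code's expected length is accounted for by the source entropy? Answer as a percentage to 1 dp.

Entropy H = −Σ p log₂ p ≈ 2.0446 bits.
Huffman merges: 81/1000+111/1000→24/125; 63/500+24/125→159/500; 249/1000+159/500→567/1000; 433/1000+567/1000→1. L = 2077/1000 ≈ 2.0770.
Efficiency = H/L = 2.0446/2.0770 = 98.4%.

98.4%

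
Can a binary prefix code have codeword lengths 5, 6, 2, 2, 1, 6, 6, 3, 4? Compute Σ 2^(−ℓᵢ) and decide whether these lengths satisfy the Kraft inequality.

1.265625; no

With common denominator 2^6 = 64: Σ 2^(−ℓᵢ) = 2/64 + 1/64 + 16/64 + 16/64 + 32/64 + 1/64 + 1/64 + 8/64 + 4/64 = 81/64 = 1.265625.
Kraft's inequality requires Σ ≤ 1; here Σ = 1.265625 > 1, so no such prefix code exists.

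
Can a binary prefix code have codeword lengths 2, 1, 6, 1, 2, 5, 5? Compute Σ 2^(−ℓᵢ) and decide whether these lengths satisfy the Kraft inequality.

1.578125; no

With common denominator 2^6 = 64: Σ 2^(−ℓᵢ) = 16/64 + 32/64 + 1/64 + 32/64 + 16/64 + 2/64 + 2/64 = 101/64 = 1.578125.
Kraft's inequality requires Σ ≤ 1; here Σ = 1.578125 > 1, so no such prefix code exists.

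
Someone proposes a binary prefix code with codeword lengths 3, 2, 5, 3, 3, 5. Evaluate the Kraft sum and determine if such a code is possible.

With common denominator 2^5 = 32: Σ 2^(−ℓᵢ) = 4/32 + 8/32 + 1/32 + 4/32 + 4/32 + 1/32 = 22/32 = 0.6875.
Kraft's inequality requires Σ ≤ 1; here Σ = 0.6875 ≤ 1, so such a prefix code exists.

0.6875; yes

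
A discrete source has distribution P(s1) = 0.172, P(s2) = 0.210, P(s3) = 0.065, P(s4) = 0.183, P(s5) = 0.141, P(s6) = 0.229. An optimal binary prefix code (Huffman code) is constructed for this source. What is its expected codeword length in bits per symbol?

2.561 bits/symbol

Repeatedly combine the two least-probable nodes; the expected code length is the sum of the merged weights.
merge 13/200 + 141/1000 → 103/500
merge 43/250 + 183/1000 → 71/200
merge 103/500 + 21/100 → 52/125
merge 229/1000 + 71/200 → 73/125
merge 52/125 + 73/125 → 1
L = 103/500 + 71/200 + 52/125 + 73/125 + 1 = 2561/1000 = 2.561 bits/symbol.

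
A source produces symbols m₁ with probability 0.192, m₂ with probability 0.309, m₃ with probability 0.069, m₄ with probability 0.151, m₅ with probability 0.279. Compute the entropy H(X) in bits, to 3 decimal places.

H = −Σ pᵢ log₂ pᵢ.
−0.192·log₂(0.192) = 0.4571
−0.309·log₂(0.309) = 0.5235
−0.069·log₂(0.069) = 0.2662
−0.151·log₂(0.151) = 0.4118
−0.279·log₂(0.279) = 0.5138
Sum ≈ 2.1725 → 2.172 bits.

2.172 bits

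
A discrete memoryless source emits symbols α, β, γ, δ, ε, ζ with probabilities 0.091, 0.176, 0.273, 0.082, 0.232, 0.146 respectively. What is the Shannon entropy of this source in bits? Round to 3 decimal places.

H = −Σ pᵢ log₂ pᵢ.
−0.091·log₂(0.091) = 0.3147
−0.176·log₂(0.176) = 0.4411
−0.273·log₂(0.273) = 0.5113
−0.082·log₂(0.082) = 0.2959
−0.232·log₂(0.232) = 0.4890
−0.146·log₂(0.146) = 0.4053
Sum ≈ 2.4573 → 2.457 bits.

2.457 bits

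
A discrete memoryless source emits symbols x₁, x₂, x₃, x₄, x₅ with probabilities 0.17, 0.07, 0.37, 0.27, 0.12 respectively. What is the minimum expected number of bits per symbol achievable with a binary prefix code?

Repeatedly combine the two least-probable nodes; the expected code length is the sum of the merged weights.
merge 7/100 + 3/25 → 19/100
merge 17/100 + 19/100 → 9/25
merge 27/100 + 9/25 → 63/100
merge 37/100 + 63/100 → 1
L = 19/100 + 9/25 + 63/100 + 1 = 109/50 = 2.18 bits/symbol.

2.18 bits/symbol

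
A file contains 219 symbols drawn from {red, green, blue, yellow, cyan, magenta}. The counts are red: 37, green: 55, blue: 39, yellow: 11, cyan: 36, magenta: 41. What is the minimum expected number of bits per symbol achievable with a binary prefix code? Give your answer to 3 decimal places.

2.562 bits/symbol

Probabilities are the counts divided by 219.
Repeatedly combine the two least-probable nodes; the expected code length is the sum of the merged weights.
merge 11/219 + 12/73 → 47/219
merge 37/219 + 13/73 → 76/219
merge 41/219 + 47/219 → 88/219
merge 55/219 + 76/219 → 131/219
merge 88/219 + 131/219 → 1
L = 47/219 + 76/219 + 88/219 + 131/219 + 1 = 187/73 ≈ 2.562 bits/symbol.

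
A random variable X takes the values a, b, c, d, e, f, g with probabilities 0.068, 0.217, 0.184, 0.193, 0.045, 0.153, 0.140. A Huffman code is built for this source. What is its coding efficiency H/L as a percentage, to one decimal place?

Entropy H = −Σ p log₂ p ≈ 2.6623 bits.
Huffman merges: 9/200+17/250→113/1000; 113/1000+7/50→253/1000; 153/1000+23/125→337/1000; 193/1000+217/1000→41/100; 253/1000+337/1000→59/100; 41/100+59/100→1. L = 2703/1000 ≈ 2.7030.
Efficiency = H/L = 2.6623/2.7030 = 98.5%.

98.5%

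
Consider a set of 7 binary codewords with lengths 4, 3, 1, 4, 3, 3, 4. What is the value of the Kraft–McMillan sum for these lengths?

1.0625

With common denominator 2^4 = 16: Σ 2^(−ℓᵢ) = 1/16 + 2/16 + 8/16 + 1/16 + 2/16 + 2/16 + 1/16 = 17/16 = 1.0625.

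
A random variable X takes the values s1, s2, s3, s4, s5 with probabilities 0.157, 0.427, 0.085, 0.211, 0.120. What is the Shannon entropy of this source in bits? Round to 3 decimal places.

H = −Σ pᵢ log₂ pᵢ.
−0.157·log₂(0.157) = 0.4194
−0.427·log₂(0.427) = 0.5242
−0.085·log₂(0.085) = 0.3023
−0.211·log₂(0.211) = 0.4736
−0.120·log₂(0.120) = 0.3671
Sum ≈ 2.0866 → 2.087 bits.

2.087 bits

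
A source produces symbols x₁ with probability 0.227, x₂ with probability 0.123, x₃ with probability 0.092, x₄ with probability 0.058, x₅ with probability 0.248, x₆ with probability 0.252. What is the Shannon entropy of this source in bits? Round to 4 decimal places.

2.4124 bits

H = −Σ pᵢ log₂ pᵢ.
−0.227·log₂(0.227) = 0.4856
−0.123·log₂(0.123) = 0.3719
−0.092·log₂(0.092) = 0.3167
−0.058·log₂(0.058) = 0.2383
−0.248·log₂(0.248) = 0.4989
−0.252·log₂(0.252) = 0.5011
Sum ≈ 2.4124 → 2.4124 bits.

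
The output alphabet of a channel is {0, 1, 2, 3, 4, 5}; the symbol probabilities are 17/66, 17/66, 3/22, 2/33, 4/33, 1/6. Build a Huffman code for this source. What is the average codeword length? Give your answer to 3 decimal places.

2.485 bits/symbol

Repeatedly combine the two least-probable nodes; the expected code length is the sum of the merged weights.
merge 2/33 + 4/33 → 2/11
merge 3/22 + 1/6 → 10/33
merge 2/11 + 17/66 → 29/66
merge 17/66 + 10/33 → 37/66
merge 29/66 + 37/66 → 1
L = 2/11 + 10/33 + 29/66 + 37/66 + 1 = 82/33 ≈ 2.485 bits/symbol.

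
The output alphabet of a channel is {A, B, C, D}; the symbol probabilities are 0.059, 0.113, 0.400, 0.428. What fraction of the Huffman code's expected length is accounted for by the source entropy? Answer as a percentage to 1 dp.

Entropy H = −Σ p log₂ p ≈ 1.6491 bits.
Huffman merges: 59/1000+113/1000→43/250; 43/250+2/5→143/250; 107/250+143/250→1. L = 218/125 ≈ 1.7440.
Efficiency = H/L = 1.6491/1.7440 = 94.6%.

94.6%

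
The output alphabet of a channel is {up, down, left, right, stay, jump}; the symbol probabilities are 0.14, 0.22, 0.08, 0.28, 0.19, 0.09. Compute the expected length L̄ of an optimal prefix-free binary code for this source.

Repeatedly combine the two least-probable nodes; the expected code length is the sum of the merged weights.
merge 2/25 + 9/100 → 17/100
merge 7/50 + 17/100 → 31/100
merge 19/100 + 11/50 → 41/100
merge 7/25 + 31/100 → 59/100
merge 41/100 + 59/100 → 1
L = 17/100 + 31/100 + 41/100 + 59/100 + 1 = 62/25 = 2.48 bits/symbol.

2.48 bits/symbol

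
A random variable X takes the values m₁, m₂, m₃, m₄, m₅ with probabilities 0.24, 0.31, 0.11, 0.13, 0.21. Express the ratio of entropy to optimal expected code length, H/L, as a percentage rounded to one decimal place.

99.3%

Entropy H = −Σ p log₂ p ≈ 2.2237 bits.
Huffman merges: 11/100+13/100→6/25; 21/100+6/25→9/20; 6/25+31/100→11/20; 9/20+11/20→1. L = 56/25 ≈ 2.2400.
Efficiency = H/L = 2.2237/2.2400 = 99.3%.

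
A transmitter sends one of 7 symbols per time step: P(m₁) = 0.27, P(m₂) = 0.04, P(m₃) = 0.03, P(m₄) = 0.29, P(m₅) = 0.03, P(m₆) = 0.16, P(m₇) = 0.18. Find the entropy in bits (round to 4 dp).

2.3855 bits

H = −Σ pᵢ log₂ pᵢ.
−0.27·log₂(0.27) = 0.5100
−0.04·log₂(0.04) = 0.1858
−0.03·log₂(0.03) = 0.1518
−0.29·log₂(0.29) = 0.5179
−0.03·log₂(0.03) = 0.1518
−0.16·log₂(0.16) = 0.4230
−0.18·log₂(0.18) = 0.4453
Sum ≈ 2.3855 → 2.3855 bits.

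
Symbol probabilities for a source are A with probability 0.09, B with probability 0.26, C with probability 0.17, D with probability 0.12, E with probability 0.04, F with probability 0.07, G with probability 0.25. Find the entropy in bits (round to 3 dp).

2.574 bits

H = −Σ pᵢ log₂ pᵢ.
−0.09·log₂(0.09) = 0.3127
−0.26·log₂(0.26) = 0.5053
−0.17·log₂(0.17) = 0.4346
−0.12·log₂(0.12) = 0.3671
−0.04·log₂(0.04) = 0.1858
−0.07·log₂(0.07) = 0.2686
−0.25·log₂(0.25) = 0.5000
Sum ≈ 2.5739 → 2.574 bits.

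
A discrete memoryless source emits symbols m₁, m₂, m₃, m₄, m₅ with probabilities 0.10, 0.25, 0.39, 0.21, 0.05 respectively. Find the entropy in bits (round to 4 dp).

2.0509 bits

H = −Σ pᵢ log₂ pᵢ.
−0.10·log₂(0.10) = 0.3322
−0.25·log₂(0.25) = 0.5000
−0.39·log₂(0.39) = 0.5298
−0.21·log₂(0.21) = 0.4728
−0.05·log₂(0.05) = 0.2161
Sum ≈ 2.0509 → 2.0509 bits.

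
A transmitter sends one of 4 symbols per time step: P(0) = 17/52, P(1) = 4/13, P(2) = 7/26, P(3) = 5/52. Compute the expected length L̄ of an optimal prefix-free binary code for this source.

2 bits/symbol

Repeatedly combine the two least-probable nodes; the expected code length is the sum of the merged weights.
merge 5/52 + 7/26 → 19/52
merge 4/13 + 17/52 → 33/52
merge 19/52 + 33/52 → 1
L = 19/52 + 33/52 + 1 = 2 bits/symbol.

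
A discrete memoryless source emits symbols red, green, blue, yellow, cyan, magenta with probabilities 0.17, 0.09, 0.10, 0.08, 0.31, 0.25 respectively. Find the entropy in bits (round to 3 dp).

2.395 bits

H = −Σ pᵢ log₂ pᵢ.
−0.17·log₂(0.17) = 0.4346
−0.09·log₂(0.09) = 0.3127
−0.10·log₂(0.10) = 0.3322
−0.08·log₂(0.08) = 0.2915
−0.31·log₂(0.31) = 0.5238
−0.25·log₂(0.25) = 0.5000
Sum ≈ 2.3947 → 2.395 bits.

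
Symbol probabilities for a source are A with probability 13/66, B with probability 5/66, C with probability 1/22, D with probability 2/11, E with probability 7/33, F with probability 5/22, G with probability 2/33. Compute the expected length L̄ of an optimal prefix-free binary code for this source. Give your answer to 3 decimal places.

2.652 bits/symbol

Repeatedly combine the two least-probable nodes; the expected code length is the sum of the merged weights.
merge 1/22 + 2/33 → 7/66
merge 5/66 + 7/66 → 2/11
merge 2/11 + 2/11 → 4/11
merge 13/66 + 7/33 → 9/22
merge 5/22 + 4/11 → 13/22
merge 9/22 + 13/22 → 1
L = 7/66 + 2/11 + 4/11 + 9/22 + 13/22 + 1 = 175/66 ≈ 2.652 bits/symbol.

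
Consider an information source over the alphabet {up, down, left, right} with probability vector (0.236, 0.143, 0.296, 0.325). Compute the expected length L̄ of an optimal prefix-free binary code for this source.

Repeatedly combine the two least-probable nodes; the expected code length is the sum of the merged weights.
merge 143/1000 + 59/250 → 379/1000
merge 37/125 + 13/40 → 621/1000
merge 379/1000 + 621/1000 → 1
L = 379/1000 + 621/1000 + 1 = 2 bits/symbol.

2 bits/symbol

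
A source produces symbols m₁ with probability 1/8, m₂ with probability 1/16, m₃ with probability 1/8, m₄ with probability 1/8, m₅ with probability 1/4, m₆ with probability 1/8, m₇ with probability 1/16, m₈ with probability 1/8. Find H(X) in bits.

2.875 bits

Each probability is a power of 1/2, so log₂(1/p) is an integer.
H = Σ p·log₂(1/p) = 1/8·3 + 1/16·4 + 1/8·3 + 1/8·3 + 1/4·2 + 1/8·3 + 1/16·4 + 1/8·3 = 2.875 bits.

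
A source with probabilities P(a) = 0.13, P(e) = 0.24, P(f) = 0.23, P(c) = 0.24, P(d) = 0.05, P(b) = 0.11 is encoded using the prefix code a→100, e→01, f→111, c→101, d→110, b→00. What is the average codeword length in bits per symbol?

2.65 bits/symbol

L̄ = Σ pᵢ·ℓᵢ = 0.13·3 + 0.24·2 + 0.23·3 + 0.24·3 + 0.05·3 + 0.11·2 = 2.65 bits/symbol.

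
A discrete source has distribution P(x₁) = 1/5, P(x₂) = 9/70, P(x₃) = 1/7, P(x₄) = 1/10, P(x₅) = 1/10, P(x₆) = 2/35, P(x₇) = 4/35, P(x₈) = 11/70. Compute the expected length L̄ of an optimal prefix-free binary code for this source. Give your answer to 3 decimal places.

2.957 bits/symbol

Repeatedly combine the two least-probable nodes; the expected code length is the sum of the merged weights.
merge 2/35 + 1/10 → 11/70
merge 1/10 + 4/35 → 3/14
merge 9/70 + 1/7 → 19/70
merge 11/70 + 11/70 → 11/35
merge 1/5 + 3/14 → 29/70
merge 19/70 + 11/35 → 41/70
merge 29/70 + 41/70 → 1
L = 11/70 + 3/14 + 19/70 + 11/35 + 29/70 + 41/70 + 1 = 207/70 ≈ 2.957 bits/symbol.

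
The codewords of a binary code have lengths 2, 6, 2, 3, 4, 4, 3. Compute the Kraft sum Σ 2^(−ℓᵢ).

With common denominator 2^6 = 64: Σ 2^(−ℓᵢ) = 16/64 + 1/64 + 16/64 + 8/64 + 4/64 + 4/64 + 8/64 = 57/64 = 0.890625.

0.890625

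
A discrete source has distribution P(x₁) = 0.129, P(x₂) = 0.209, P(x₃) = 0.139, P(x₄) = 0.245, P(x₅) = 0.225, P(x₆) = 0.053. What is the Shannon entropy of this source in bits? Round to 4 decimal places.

2.4548 bits

H = −Σ pᵢ log₂ pᵢ.
−0.129·log₂(0.129) = 0.3811
−0.209·log₂(0.209) = 0.4720
−0.139·log₂(0.139) = 0.3957
−0.245·log₂(0.245) = 0.4971
−0.225·log₂(0.225) = 0.4842
−0.053·log₂(0.053) = 0.2246
Sum ≈ 2.4548 → 2.4548 bits.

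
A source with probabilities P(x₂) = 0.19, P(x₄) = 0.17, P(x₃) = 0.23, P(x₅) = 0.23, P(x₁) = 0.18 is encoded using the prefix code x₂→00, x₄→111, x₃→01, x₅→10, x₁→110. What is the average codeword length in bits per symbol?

2.35 bits/symbol

L̄ = Σ pᵢ·ℓᵢ = 0.19·2 + 0.17·3 + 0.23·2 + 0.23·2 + 0.18·3 = 2.35 bits/symbol.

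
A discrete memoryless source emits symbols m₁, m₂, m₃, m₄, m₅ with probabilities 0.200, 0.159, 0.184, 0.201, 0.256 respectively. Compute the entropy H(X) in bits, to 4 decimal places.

H = −Σ pᵢ log₂ pᵢ.
−0.200·log₂(0.200) = 0.4644
−0.159·log₂(0.159) = 0.4218
−0.184·log₂(0.184) = 0.4494
−0.201·log₂(0.201) = 0.4653
−0.256·log₂(0.256) = 0.5032
Sum ≈ 2.3041 → 2.3041 bits.

2.3041 bits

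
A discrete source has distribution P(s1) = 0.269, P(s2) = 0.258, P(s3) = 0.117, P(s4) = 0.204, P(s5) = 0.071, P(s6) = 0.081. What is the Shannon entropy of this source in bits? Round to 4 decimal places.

H = −Σ pᵢ log₂ pᵢ.
−0.269·log₂(0.269) = 0.5096
−0.258·log₂(0.258) = 0.5043
−0.117·log₂(0.117) = 0.3622
−0.204·log₂(0.204) = 0.4678
−0.071·log₂(0.071) = 0.2709
−0.081·log₂(0.081) = 0.2937
Sum ≈ 2.4085 → 2.4085 bits.

2.4085 bits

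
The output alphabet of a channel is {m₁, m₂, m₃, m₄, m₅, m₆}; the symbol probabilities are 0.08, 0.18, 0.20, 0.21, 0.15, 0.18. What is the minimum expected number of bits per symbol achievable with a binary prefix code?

Repeatedly combine the two least-probable nodes; the expected code length is the sum of the merged weights.
merge 2/25 + 3/20 → 23/100
merge 9/50 + 9/50 → 9/25
merge 1/5 + 21/100 → 41/100
merge 23/100 + 9/25 → 59/100
merge 41/100 + 59/100 → 1
L = 23/100 + 9/25 + 41/100 + 59/100 + 1 = 259/100 = 2.59 bits/symbol.

2.59 bits/symbol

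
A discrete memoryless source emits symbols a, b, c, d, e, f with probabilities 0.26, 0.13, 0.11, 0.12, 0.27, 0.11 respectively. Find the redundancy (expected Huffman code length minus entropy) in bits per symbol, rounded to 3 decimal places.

Entropy H = −Σ p log₂ p ≈ 2.4656 bits.
Huffman merges: 11/100+11/100→11/50; 3/25+13/100→1/4; 11/50+1/4→47/100; 13/50+27/100→53/100; 47/100+53/100→1. L = 247/100 ≈ 2.4700.
L − H = 2.4700 − 2.4656 = 0.004 bits.

0.004 bits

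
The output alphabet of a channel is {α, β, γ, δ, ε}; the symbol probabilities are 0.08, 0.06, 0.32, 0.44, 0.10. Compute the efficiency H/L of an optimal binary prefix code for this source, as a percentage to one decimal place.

98.7%

Entropy H = −Σ p log₂ p ≈ 1.9144 bits.
Huffman merges: 3/50+2/25→7/50; 1/10+7/50→6/25; 6/25+8/25→14/25; 11/25+14/25→1. L = 97/50 ≈ 1.9400.
Efficiency = H/L = 1.9144/1.9400 = 98.7%.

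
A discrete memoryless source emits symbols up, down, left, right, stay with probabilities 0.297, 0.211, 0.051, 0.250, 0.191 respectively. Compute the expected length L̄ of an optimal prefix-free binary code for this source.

Repeatedly combine the two least-probable nodes; the expected code length is the sum of the merged weights.
merge 51/1000 + 191/1000 → 121/500
merge 211/1000 + 121/500 → 453/1000
merge 1/4 + 297/1000 → 547/1000
merge 453/1000 + 547/1000 → 1
L = 121/500 + 453/1000 + 547/1000 + 1 = 1121/500 = 2.242 bits/symbol.

2.242 bits/symbol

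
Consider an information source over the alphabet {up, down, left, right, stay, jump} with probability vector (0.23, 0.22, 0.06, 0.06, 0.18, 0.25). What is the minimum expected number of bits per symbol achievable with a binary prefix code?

2.42 bits/symbol

Repeatedly combine the two least-probable nodes; the expected code length is the sum of the merged weights.
merge 3/50 + 3/50 → 3/25
merge 3/25 + 9/50 → 3/10
merge 11/50 + 23/100 → 9/20
merge 1/4 + 3/10 → 11/20
merge 9/20 + 11/20 → 1
L = 3/25 + 3/10 + 9/20 + 11/20 + 1 = 121/50 = 2.42 bits/symbol.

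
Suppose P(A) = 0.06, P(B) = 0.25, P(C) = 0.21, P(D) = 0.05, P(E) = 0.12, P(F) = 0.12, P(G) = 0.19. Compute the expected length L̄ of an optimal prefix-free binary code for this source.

Repeatedly combine the two least-probable nodes; the expected code length is the sum of the merged weights.
merge 1/20 + 3/50 → 11/100
merge 11/100 + 3/25 → 23/100
merge 3/25 + 19/100 → 31/100
merge 21/100 + 23/100 → 11/25
merge 1/4 + 31/100 → 14/25
merge 11/25 + 14/25 → 1
L = 11/100 + 23/100 + 31/100 + 11/25 + 14/25 + 1 = 53/20 = 2.65 bits/symbol.

2.65 bits/symbol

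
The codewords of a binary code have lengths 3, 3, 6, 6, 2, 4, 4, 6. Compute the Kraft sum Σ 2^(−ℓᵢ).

With common denominator 2^6 = 64: Σ 2^(−ℓᵢ) = 8/64 + 8/64 + 1/64 + 1/64 + 16/64 + 4/64 + 4/64 + 1/64 = 43/64 = 0.671875.

0.671875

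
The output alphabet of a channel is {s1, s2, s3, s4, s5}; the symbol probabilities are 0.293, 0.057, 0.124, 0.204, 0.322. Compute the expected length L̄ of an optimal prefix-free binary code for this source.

Repeatedly combine the two least-probable nodes; the expected code length is the sum of the merged weights.
merge 57/1000 + 31/250 → 181/1000
merge 181/1000 + 51/250 → 77/200
merge 293/1000 + 161/500 → 123/200
merge 77/200 + 123/200 → 1
L = 181/1000 + 77/200 + 123/200 + 1 = 2181/1000 = 2.181 bits/symbol.

2.181 bits/symbol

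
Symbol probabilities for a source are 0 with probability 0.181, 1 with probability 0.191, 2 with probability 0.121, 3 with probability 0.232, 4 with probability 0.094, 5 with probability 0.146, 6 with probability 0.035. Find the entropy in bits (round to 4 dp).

2.6554 bits

H = −Σ pᵢ log₂ pᵢ.
−0.181·log₂(0.181) = 0.4463
−0.191·log₂(0.191) = 0.4562
−0.121·log₂(0.121) = 0.3687
−0.232·log₂(0.232) = 0.4890
−0.094·log₂(0.094) = 0.3207
−0.146·log₂(0.146) = 0.4053
−0.035·log₂(0.035) = 0.1693
Sum ≈ 2.6554 → 2.6554 bits.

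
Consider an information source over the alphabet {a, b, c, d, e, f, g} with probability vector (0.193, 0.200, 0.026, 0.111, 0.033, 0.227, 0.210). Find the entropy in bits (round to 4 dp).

H = −Σ pᵢ log₂ pᵢ.
−0.193·log₂(0.193) = 0.4581
−0.200·log₂(0.200) = 0.4644
−0.026·log₂(0.026) = 0.1369
−0.111·log₂(0.111) = 0.3520
−0.033·log₂(0.033) = 0.1624
−0.227·log₂(0.227) = 0.4856
−0.210·log₂(0.210) = 0.4728
Sum ≈ 2.5322 → 2.5322 bits.

2.5322 bits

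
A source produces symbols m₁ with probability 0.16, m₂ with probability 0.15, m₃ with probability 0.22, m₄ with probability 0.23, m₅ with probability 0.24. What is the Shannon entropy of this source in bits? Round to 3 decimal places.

H = −Σ pᵢ log₂ pᵢ.
−0.16·log₂(0.16) = 0.4230
−0.15·log₂(0.15) = 0.4105
−0.22·log₂(0.22) = 0.4806
−0.23·log₂(0.23) = 0.4877
−0.24·log₂(0.24) = 0.4941
Sum ≈ 2.2959 → 2.296 bits.

2.296 bits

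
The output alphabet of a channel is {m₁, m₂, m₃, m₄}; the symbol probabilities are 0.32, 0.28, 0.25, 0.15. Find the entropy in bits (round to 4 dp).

H = −Σ pᵢ log₂ pᵢ.
−0.32·log₂(0.32) = 0.5260
−0.28·log₂(0.28) = 0.5142
−0.25·log₂(0.25) = 0.5000
−0.15·log₂(0.15) = 0.4105
Sum ≈ 1.9508 → 1.9508 bits.

1.9508 bits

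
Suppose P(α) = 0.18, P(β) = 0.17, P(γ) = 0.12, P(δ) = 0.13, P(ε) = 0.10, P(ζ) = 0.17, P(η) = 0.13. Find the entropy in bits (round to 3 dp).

2.779 bits

H = −Σ pᵢ log₂ pᵢ.
−0.18·log₂(0.18) = 0.4453
−0.17·log₂(0.17) = 0.4346
−0.12·log₂(0.12) = 0.3671
−0.13·log₂(0.13) = 0.3826
−0.10·log₂(0.10) = 0.3322
−0.17·log₂(0.17) = 0.4346
−0.13·log₂(0.13) = 0.3826
Sum ≈ 2.7790 → 2.779 bits.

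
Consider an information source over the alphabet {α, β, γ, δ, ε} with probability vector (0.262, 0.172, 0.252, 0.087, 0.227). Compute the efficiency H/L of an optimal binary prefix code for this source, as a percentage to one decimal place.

Entropy H = −Σ p log₂ p ≈ 2.2363 bits.
Huffman merges: 87/1000+43/250→259/1000; 227/1000+63/250→479/1000; 259/1000+131/500→521/1000; 479/1000+521/1000→1. L = 2259/1000 ≈ 2.2590.
Efficiency = H/L = 2.2363/2.2590 = 99.0%.

99.0%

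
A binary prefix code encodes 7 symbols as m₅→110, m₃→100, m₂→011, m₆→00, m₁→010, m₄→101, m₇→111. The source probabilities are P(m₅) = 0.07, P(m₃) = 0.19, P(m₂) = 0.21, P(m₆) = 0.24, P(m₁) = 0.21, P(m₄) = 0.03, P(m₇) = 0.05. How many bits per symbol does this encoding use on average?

L̄ = Σ pᵢ·ℓᵢ = 0.07·3 + 0.19·3 + 0.21·3 + 0.24·2 + 0.21·3 + 0.03·3 + 0.05·3 = 2.76 bits/symbol.

2.76 bits/symbol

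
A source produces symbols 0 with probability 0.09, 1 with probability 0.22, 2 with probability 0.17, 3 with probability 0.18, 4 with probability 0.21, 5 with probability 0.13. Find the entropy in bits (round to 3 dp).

2.529 bits

H = −Σ pᵢ log₂ pᵢ.
−0.09·log₂(0.09) = 0.3127
−0.22·log₂(0.22) = 0.4806
−0.17·log₂(0.17) = 0.4346
−0.18·log₂(0.18) = 0.4453
−0.21·log₂(0.21) = 0.4728
−0.13·log₂(0.13) = 0.3826
Sum ≈ 2.5286 → 2.529 bits.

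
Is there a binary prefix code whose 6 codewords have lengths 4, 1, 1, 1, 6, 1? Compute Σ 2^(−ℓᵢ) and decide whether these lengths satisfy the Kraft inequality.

With common denominator 2^6 = 64: Σ 2^(−ℓᵢ) = 4/64 + 32/64 + 32/64 + 32/64 + 1/64 + 32/64 = 133/64 = 2.078125.
Kraft's inequality requires Σ ≤ 1; here Σ = 2.078125 > 1, so no such prefix code exists.

2.078125; no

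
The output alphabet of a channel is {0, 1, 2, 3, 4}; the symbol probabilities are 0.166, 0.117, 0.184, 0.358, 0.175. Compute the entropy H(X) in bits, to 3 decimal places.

H = −Σ pᵢ log₂ pᵢ.
−0.166·log₂(0.166) = 0.4301
−0.117·log₂(0.117) = 0.3622
−0.184·log₂(0.184) = 0.4494
−0.358·log₂(0.358) = 0.5305
−0.175·log₂(0.175) = 0.4401
Sum ≈ 2.2122 → 2.212 bits.

2.212 bits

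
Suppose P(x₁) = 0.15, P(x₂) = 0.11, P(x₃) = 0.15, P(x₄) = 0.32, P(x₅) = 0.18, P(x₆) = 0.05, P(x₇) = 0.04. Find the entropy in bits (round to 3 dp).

H = −Σ pᵢ log₂ pᵢ.
−0.15·log₂(0.15) = 0.4105
−0.11·log₂(0.11) = 0.3503
−0.15·log₂(0.15) = 0.4105
−0.32·log₂(0.32) = 0.5260
−0.18·log₂(0.18) = 0.4453
−0.05·log₂(0.05) = 0.2161
−0.04·log₂(0.04) = 0.1858
Sum ≈ 2.5446 → 2.545 bits.

2.545 bits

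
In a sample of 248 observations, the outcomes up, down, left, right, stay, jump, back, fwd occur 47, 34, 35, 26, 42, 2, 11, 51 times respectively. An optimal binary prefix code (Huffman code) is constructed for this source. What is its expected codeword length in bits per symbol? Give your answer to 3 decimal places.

2.815 bits/symbol

Probabilities are the counts divided by 248.
Repeatedly combine the two least-probable nodes; the expected code length is the sum of the merged weights.
merge 1/124 + 11/248 → 13/248
merge 13/248 + 13/124 → 39/248
merge 17/124 + 35/248 → 69/248
merge 39/248 + 21/124 → 81/248
merge 47/248 + 51/248 → 49/124
merge 69/248 + 81/248 → 75/124
merge 49/124 + 75/124 → 1
L = 13/248 + 39/248 + 69/248 + 81/248 + 49/124 + 75/124 + 1 = 349/124 ≈ 2.815 bits/symbol.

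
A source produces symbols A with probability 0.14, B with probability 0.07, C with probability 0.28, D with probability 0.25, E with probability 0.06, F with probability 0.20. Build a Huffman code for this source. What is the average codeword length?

2.4 bits/symbol

Repeatedly combine the two least-probable nodes; the expected code length is the sum of the merged weights.
merge 3/50 + 7/100 → 13/100
merge 13/100 + 7/50 → 27/100
merge 1/5 + 1/4 → 9/20
merge 27/100 + 7/25 → 11/20
merge 9/20 + 11/20 → 1
L = 13/100 + 27/100 + 9/20 + 11/20 + 1 = 12/5 = 2.4 bits/symbol.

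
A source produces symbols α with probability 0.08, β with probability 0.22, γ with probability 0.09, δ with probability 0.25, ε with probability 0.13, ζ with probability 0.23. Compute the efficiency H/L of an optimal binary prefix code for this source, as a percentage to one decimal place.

99.4%

Entropy H = −Σ p log₂ p ≈ 2.4550 bits.
Huffman merges: 2/25+9/100→17/100; 13/100+17/100→3/10; 11/50+23/100→9/20; 1/4+3/10→11/20; 9/20+11/20→1. L = 247/100 ≈ 2.4700.
Efficiency = H/L = 2.4550/2.4700 = 99.4%.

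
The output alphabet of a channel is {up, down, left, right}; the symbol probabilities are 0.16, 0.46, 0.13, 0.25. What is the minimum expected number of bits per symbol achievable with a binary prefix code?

1.83 bits/symbol

Repeatedly combine the two least-probable nodes; the expected code length is the sum of the merged weights.
merge 13/100 + 4/25 → 29/100
merge 1/4 + 29/100 → 27/50
merge 23/50 + 27/50 → 1
L = 29/100 + 27/50 + 1 = 183/100 = 1.83 bits/symbol.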